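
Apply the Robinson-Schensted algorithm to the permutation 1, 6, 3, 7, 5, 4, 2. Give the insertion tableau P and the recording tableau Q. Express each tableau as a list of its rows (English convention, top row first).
Insert each entry of the permutation into P by Schensted row insertion, recording in Q the position of each new cell.

Insert 1: appended to row 1. P = [[1]], Q = [[1]].
Insert 6: appended to row 1. P = [[1, 6]], Q = [[1, 2]].
Insert 3: 3 bumps 6 from row 1; 6 starts row 2. P = [[1, 3], [6]], Q = [[1, 2], [3]].
Insert 7: appended to row 1. P = [[1, 3, 7], [6]], Q = [[1, 2, 4], [3]].
Insert 5: 5 bumps 7 from row 1; 7 appends to row 2. P = [[1, 3, 5], [6, 7]], Q = [[1, 2, 4], [3, 5]].
Insert 4: 4 bumps 5 from row 1; 5 bumps 6 from row 2; 6 starts row 3. P = [[1, 3, 4], [5, 7], [6]], Q = [[1, 2, 4], [3, 5], [6]].
Insert 2: 2 bumps 3 from row 1; 3 bumps 5 from row 2; 5 bumps 6 from row 3; 6 starts row 4. P = [[1, 2, 4], [3, 7], [5], [6]], Q = [[1, 2, 4], [3, 5], [6], [7]].

So P = [[1, 2, 4], [3, 7], [5], [6]], Q = [[1, 2, 4], [3, 5], [6], [7]].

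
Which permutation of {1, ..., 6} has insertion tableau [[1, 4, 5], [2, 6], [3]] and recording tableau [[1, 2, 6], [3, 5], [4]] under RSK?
3 6 2 1 4 5

Reverse RSK: for i = n, n-1, ..., 1, locate i in Q, remove the corresponding corner cell from P, and reverse-bump its entry up through P; the value ejected from row 1 is w(i).

So w = 3 6 2 1 4 5.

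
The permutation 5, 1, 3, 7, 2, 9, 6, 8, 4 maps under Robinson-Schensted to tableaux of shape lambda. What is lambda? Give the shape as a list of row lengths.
[4, 3, 2]

Row-insert each entry into an empty tableau.

After inserting 5: P = [[5]].
After inserting 1: P = [[1], [5]].
After inserting 3: P = [[1, 3], [5]].
After inserting 7: P = [[1, 3, 7], [5]].
After inserting 2: P = [[1, 2, 7], [3], [5]].
After inserting 9: P = [[1, 2, 7, 9], [3], [5]].
After inserting 6: P = [[1, 2, 6, 9], [3, 7], [5]].
After inserting 8: P = [[1, 2, 6, 8], [3, 7, 9], [5]].
After inserting 4: P = [[1, 2, 4, 8], [3, 6, 9], [5, 7]].

The final insertion tableau P = [[1, 2, 4, 8], [3, 6, 9], [5, 7]] has shape [4, 3, 2].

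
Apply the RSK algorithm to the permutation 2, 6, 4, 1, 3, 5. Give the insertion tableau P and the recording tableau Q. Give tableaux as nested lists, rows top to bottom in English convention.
P = [[1, 3, 5], [2, 4], [6]], Q = [[1, 2, 6], [3, 5], [4]]

Insert each entry of the permutation into P by Schensted row insertion, recording in Q the position of each new cell.

Insert 2: appended to row 1. P = [[2]].
Insert 6: appended to row 1. P = [[2, 6]].
Insert 4: 4 bumps 6 from row 1; 6 starts row 2. P = [[2, 4], [6]].
Insert 1: 1 bumps 2 from row 1; 2 bumps 6 from row 2; 6 starts row 3. P = [[1, 4], [2], [6]].
Insert 3: 3 bumps 4 from row 1; 4 appends to row 2. P = [[1, 3], [2, 4], [6]].
Insert 5: appended to row 1. P = [[1, 3, 5], [2, 4], [6]].

So P = [[1, 3, 5], [2, 4], [6]], Q = [[1, 2, 6], [3, 5], [4]].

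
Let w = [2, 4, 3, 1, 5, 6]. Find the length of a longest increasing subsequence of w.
4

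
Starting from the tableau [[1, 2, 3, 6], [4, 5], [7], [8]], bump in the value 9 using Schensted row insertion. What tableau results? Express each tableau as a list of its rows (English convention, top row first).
[[1, 2, 3, 6, 9], [4, 5], [7], [8]]

9 is larger than every entry of row 1, so it is appended to row 1. The new tableau is [[1, 2, 3, 6, 9], [4, 5], [7], [8]].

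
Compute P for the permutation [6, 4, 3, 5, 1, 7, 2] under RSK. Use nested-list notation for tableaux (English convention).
P = [[1, 2, 7], [3, 5], [4], [6]]

Insert 6: appended to row 1. P = [[6]].
Insert 4: 4 bumps 6 from row 1; 6 starts row 2. P = [[4], [6]].
Insert 3: 3 bumps 4 from row 1; 4 bumps 6 from row 2; 6 starts row 3. P = [[3], [4], [6]].
Insert 5: appended to row 1. P = [[3, 5], [4], [6]].
Insert 1: 1 bumps 3 from row 1; 3 bumps 4 from row 2; 4 bumps 6 from row 3; 6 starts row 4. P = [[1, 5], [3], [4], [6]].
Insert 7: appended to row 1. P = [[1, 5, 7], [3], [4], [6]].
Insert 2: 2 bumps 5 from row 1; 5 appends to row 2. P = [[1, 2, 7], [3, 5], [4], [6]].

So P = [[1, 2, 7], [3, 5], [4], [6]].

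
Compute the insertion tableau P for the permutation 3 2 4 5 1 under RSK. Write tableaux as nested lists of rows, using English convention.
P = [[1, 4, 5], [2], [3]]

Insert 3: appended to row 1. P = [[3]].
Insert 2: 2 bumps 3 from row 1; 3 starts row 2. P = [[2], [3]].
Insert 4: appended to row 1. P = [[2, 4], [3]].
Insert 5: appended to row 1. P = [[2, 4, 5], [3]].
Insert 1: 1 bumps 2 from row 1; 2 bumps 3 from row 2; 3 starts row 3. P = [[1, 4, 5], [2], [3]].

So P = [[1, 4, 5], [2], [3]].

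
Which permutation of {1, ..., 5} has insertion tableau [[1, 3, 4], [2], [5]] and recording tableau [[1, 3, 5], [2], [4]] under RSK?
5 2 3 1 4

Reverse the RSK construction: for i from n down to 1, find the cell of Q containing i, remove the entry at that cell from P, and reverse-bump it up through P; the value ejected from row 1 is w(i).

Step i=5: Q has 5 at row 1, column 3; remove that cell from P, ejecting 4. So w(5) = 4. P is now [[1, 3], [2], [5]].
Step i=4: Q has 4 at row 3, column 1; remove 5 from row 3 of P and reverse-bump: 5 enters row 2 and ejects 2; 2 enters row 1 and ejects 1. So w(4) = 1. P is now [[2, 3], [5]].
Step i=3: Q has 3 at row 1, column 2; remove that cell from P, ejecting 3. So w(3) = 3. P is now [[2], [5]].
Step i=2: Q has 2 at row 2, column 1; remove 5 from row 2 of P and reverse-bump: 5 enters row 1 and ejects 2. So w(2) = 2. P is now [[5]].
Step i=1: Q has 1 at row 1, column 1; remove that cell from P, ejecting 5. So w(1) = 5. P is now [].

So w = 5 2 3 1 4.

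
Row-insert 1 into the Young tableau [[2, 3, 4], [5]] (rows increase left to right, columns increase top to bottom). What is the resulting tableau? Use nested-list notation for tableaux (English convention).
[[1, 3, 4], [2], [5]]

In row 1, 1 replaces 2 (the leftmost entry greater than 1); 2 is bumped to row 2. In row 2, 2 replaces 5 (the leftmost entry greater than 2); 5 is bumped to row 3. 5 starts a new row 3. The new tableau is [[1, 3, 4], [2], [5]].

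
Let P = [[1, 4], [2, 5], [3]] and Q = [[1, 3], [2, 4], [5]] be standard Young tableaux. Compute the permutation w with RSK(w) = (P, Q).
3 2 5 4 1

Reverse the RSK construction: for i from n down to 1, find the cell of Q containing i, remove the entry at that cell from P, and reverse-bump it up through P; the value ejected from row 1 is w(i).

Step i=5: Q has 5 at row 3, column 1; remove 3 from row 3 of P and reverse-bump: 3 enters row 2 and ejects 2; 2 enters row 1 and ejects 1. So w(5) = 1. P is now [[2, 4], [3, 5]].
Step i=4: Q has 4 at row 2, column 2; remove 5 from row 2 of P and reverse-bump: 5 enters row 1 and ejects 4. So w(4) = 4. P is now [[2, 5], [3]].
Step i=3: Q has 3 at row 1, column 2; remove that cell from P, ejecting 5. So w(3) = 5. P is now [[2], [3]].
Step i=2: Q has 2 at row 2, column 1; remove 3 from row 2 of P and reverse-bump: 3 enters row 1 and ejects 2. So w(2) = 2. P is now [[3]].
Step i=1: Q has 1 at row 1, column 1; remove that cell from P, ejecting 3. So w(1) = 3. P is now [].

So w = 3 2 5 4 1.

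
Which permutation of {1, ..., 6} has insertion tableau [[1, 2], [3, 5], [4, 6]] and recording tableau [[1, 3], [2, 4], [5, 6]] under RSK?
Reverse the RSK construction: for i from n down to 1, find the cell of Q containing i, remove the entry at that cell from P, and reverse-bump it up through P; the value ejected from row 1 is w(i).

Step i=6: Q has 6 at row 3, column 2; remove 6 from row 3 of P and reverse-bump: 6 enters row 2 and ejects 5; 5 enters row 1 and ejects 2. So w(6) = 2. P is now [[1, 5], [3, 6], [4]].
Step i=5: Q has 5 at row 3, column 1; remove 4 from row 3 of P and reverse-bump: 4 enters row 2 and ejects 3; 3 enters row 1 and ejects 1. So w(5) = 1. P is now [[3, 5], [4, 6]].
Step i=4: Q has 4 at row 2, column 2; remove 6 from row 2 of P and reverse-bump: 6 enters row 1 and ejects 5. So w(4) = 5. P is now [[3, 6], [4]].
Step i=3: Q has 3 at row 1, column 2; remove that cell from P, ejecting 6. So w(3) = 6. P is now [[3], [4]].
Step i=2: Q has 2 at row 2, column 1; remove 4 from row 2 of P and reverse-bump: 4 enters row 1 and ejects 3. So w(2) = 3. P is now [[4]].
Step i=1: Q has 1 at row 1, column 1; remove that cell from P, ejecting 4. So w(1) = 4. P is now [].

So w = 4 3 6 5 1 2.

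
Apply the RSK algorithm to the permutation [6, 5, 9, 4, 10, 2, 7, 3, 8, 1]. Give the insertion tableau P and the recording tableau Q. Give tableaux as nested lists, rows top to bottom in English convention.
Insert each entry of the permutation into P by Schensted row insertion, recording in Q the position of each new cell.

Insert 6: appended to row 1. P = [[6]].
Insert 5: 5 bumps 6 from row 1; 6 starts row 2. P = [[5], [6]].
Insert 9: appended to row 1. P = [[5, 9], [6]].
Insert 4: 4 bumps 5 from row 1; 5 bumps 6 from row 2; 6 starts row 3. P = [[4, 9], [5], [6]].
Insert 10: appended to row 1. P = [[4, 9, 10], [5], [6]].
Insert 2: 2 bumps 4 from row 1; 4 bumps 5 from row 2; 5 bumps 6 from row 3; 6 starts row 4. P = [[2, 9, 10], [4], [5], [6]].
Insert 7: 7 bumps 9 from row 1; 9 appends to row 2. P = [[2, 7, 10], [4, 9], [5], [6]].
Insert 3: 3 bumps 7 from row 1; 7 bumps 9 from row 2; 9 appends to row 3. P = [[2, 3, 10], [4, 7], [5, 9], [6]].
Insert 8: 8 bumps 10 from row 1; 10 appends to row 2. P = [[2, 3, 8], [4, 7, 10], [5, 9], [6]].
Insert 1: 1 bumps 2 from row 1; 2 bumps 4 from row 2; 4 bumps 5 from row 3; 5 bumps 6 from row 4; 6 starts row 5. P = [[1, 3, 8], [2, 7, 10], [4, 9], [5], [6]].

So P = [[1, 3, 8], [2, 7, 10], [4, 9], [5], [6]], Q = [[1, 3, 5], [2, 7, 9], [4, 8], [6], [10]].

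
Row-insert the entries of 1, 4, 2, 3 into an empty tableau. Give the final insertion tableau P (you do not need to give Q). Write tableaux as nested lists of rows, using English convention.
P = [[1, 2, 3], [4]]

After inserting 1: P = [[1]].
After inserting 4: P = [[1, 4]].
After inserting 2: P = [[1, 2], [4]].
After inserting 3: P = [[1, 2, 3], [4]].

So P = [[1, 2, 3], [4]].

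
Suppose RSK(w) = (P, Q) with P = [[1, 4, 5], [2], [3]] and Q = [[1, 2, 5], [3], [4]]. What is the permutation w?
3 4 2 1 5

Reverse the RSK construction: for i from n down to 1, find the cell of Q containing i, remove the entry at that cell from P, and reverse-bump it up through P; the value ejected from row 1 is w(i).

Step i=5: Q has 5 at row 1, column 3; remove that cell from P, ejecting 5. So w(5) = 5. P is now [[1, 4], [2], [3]].
Step i=4: Q has 4 at row 3, column 1; remove 3 from row 3 of P and reverse-bump: 3 enters row 2 and ejects 2; 2 enters row 1 and ejects 1. So w(4) = 1. P is now [[2, 4], [3]].
Step i=3: Q has 3 at row 2, column 1; remove 3 from row 2 of P and reverse-bump: 3 enters row 1 and ejects 2. So w(3) = 2. P is now [[3, 4]].
Step i=2: Q has 2 at row 1, column 2; remove that cell from P, ejecting 4. So w(2) = 4. P is now [[3]].
Step i=1: Q has 1 at row 1, column 1; remove that cell from P, ejecting 3. So w(1) = 3. P is now [].

So w = 3 4 2 1 5.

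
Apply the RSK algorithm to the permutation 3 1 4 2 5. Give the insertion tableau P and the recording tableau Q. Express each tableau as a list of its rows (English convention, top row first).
P = [[1, 2, 5], [3, 4]], Q = [[1, 3, 5], [2, 4]]

Insert each entry of the permutation into P by Schensted row insertion, recording in Q the position of each new cell.

After inserting 3: P = [[3]].
After inserting 1: P = [[1], [3]].
After inserting 4: P = [[1, 4], [3]].
After inserting 2: P = [[1, 2], [3, 4]].
After inserting 5: P = [[1, 2, 5], [3, 4]].

So P = [[1, 2, 5], [3, 4]], Q = [[1, 3, 5], [2, 4]].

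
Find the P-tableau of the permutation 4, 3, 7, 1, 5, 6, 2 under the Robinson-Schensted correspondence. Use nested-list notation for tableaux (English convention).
P = [[1, 2, 6], [3, 5], [4, 7]]

After inserting 4: P = [[4]].
After inserting 3: P = [[3], [4]].
After inserting 7: P = [[3, 7], [4]].
After inserting 1: P = [[1, 7], [3], [4]].
After inserting 5: P = [[1, 5], [3, 7], [4]].
After inserting 6: P = [[1, 5, 6], [3, 7], [4]].
After inserting 2: P = [[1, 2, 6], [3, 5], [4, 7]].

So P = [[1, 2, 6], [3, 5], [4, 7]].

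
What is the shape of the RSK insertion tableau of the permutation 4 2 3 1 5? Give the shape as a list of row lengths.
Row-insert each entry into an empty tableau.

After inserting 4: P = [[4]].
After inserting 2: P = [[2], [4]].
After inserting 3: P = [[2, 3], [4]].
After inserting 1: P = [[1, 3], [2], [4]].
After inserting 5: P = [[1, 3, 5], [2], [4]].

The final insertion tableau P = [[1, 3, 5], [2], [4]] has shape [3, 1, 1].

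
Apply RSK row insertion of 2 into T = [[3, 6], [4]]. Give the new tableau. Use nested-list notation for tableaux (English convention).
[[2, 6], [3], [4]]

In row 1, 2 replaces 3 (the leftmost entry greater than 2); 3 is bumped to row 2. In row 2, 3 replaces 4 (the leftmost entry greater than 3); 4 is bumped to row 3. 4 starts a new row 3. The new tableau is [[2, 6], [3], [4]].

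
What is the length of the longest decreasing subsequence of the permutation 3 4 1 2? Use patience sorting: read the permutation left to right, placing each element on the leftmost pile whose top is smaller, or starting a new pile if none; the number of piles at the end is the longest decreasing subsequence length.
3: new pile. tops = [3]
4: onto pile 1 (replacing 3). tops = [4]
1: new pile. tops = [4, 1]
2: onto pile 2 (replacing 1). tops = [4, 2]

2 piles, so the longest decreasing subsequence has length 2.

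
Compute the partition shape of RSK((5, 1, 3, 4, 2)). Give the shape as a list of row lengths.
[3, 1, 1]

Row-insert each entry into an empty tableau.

After inserting 5: P = [[5]].
After inserting 1: P = [[1], [5]].
After inserting 3: P = [[1, 3], [5]].
After inserting 4: P = [[1, 3, 4], [5]].
After inserting 2: P = [[1, 2, 4], [3], [5]].

The final insertion tableau P = [[1, 2, 4], [3], [5]] has shape [3, 1, 1].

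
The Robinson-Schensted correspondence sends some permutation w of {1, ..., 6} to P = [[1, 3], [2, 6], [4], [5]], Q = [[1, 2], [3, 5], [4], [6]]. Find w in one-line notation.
5 6 4 2 3 1

Reverse RSK: for i = n, n-1, ..., 1, locate i in Q, remove the corresponding corner cell from P, and reverse-bump its entry up through P; the value ejected from row 1 is w(i).

So w = 5 6 4 2 3 1.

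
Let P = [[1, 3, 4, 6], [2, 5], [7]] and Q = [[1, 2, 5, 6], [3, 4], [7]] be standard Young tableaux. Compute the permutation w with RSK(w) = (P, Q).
2 7 1 3 5 6 4

Reverse the RSK construction: for i from n down to 1, find the cell of Q containing i, remove the entry at that cell from P, and reverse-bump it up through P; the value ejected from row 1 is w(i).

Step i=7: Q has 7 at row 3, column 1; remove 7 from row 3 of P and reverse-bump: 7 enters row 2 and ejects 5; 5 enters row 1 and ejects 4. So w(7) = 4. P is now [[1, 3, 5, 6], [2, 7]].
Step i=6: Q has 6 at row 1, column 4; remove that cell from P, ejecting 6. So w(6) = 6. P is now [[1, 3, 5], [2, 7]].
Step i=5: Q has 5 at row 1, column 3; remove that cell from P, ejecting 5. So w(5) = 5. P is now [[1, 3], [2, 7]].
Step i=4: Q has 4 at row 2, column 2; remove 7 from row 2 of P and reverse-bump: 7 enters row 1 and ejects 3. So w(4) = 3. P is now [[1, 7], [2]].
Step i=3: Q has 3 at row 2, column 1; remove 2 from row 2 of P and reverse-bump: 2 enters row 1 and ejects 1. So w(3) = 1. P is now [[2, 7]].
Step i=2: Q has 2 at row 1, column 2; remove that cell from P, ejecting 7. So w(2) = 7. P is now [[2]].
Step i=1: Q has 1 at row 1, column 1; remove that cell from P, ejecting 2. So w(1) = 2. P is now [].

So w = 2 7 1 3 5 6 4.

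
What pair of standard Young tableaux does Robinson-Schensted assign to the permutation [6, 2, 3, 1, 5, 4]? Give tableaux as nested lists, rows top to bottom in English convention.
Insert each entry of the permutation into P by Schensted row insertion, recording in Q the position of each new cell.

Insert 6: appended to row 1. P = [[6]], Q = [[1]].
Insert 2: 2 bumps 6 from row 1; 6 starts row 2. P = [[2], [6]], Q = [[1], [2]].
Insert 3: appended to row 1. P = [[2, 3], [6]], Q = [[1, 3], [2]].
Insert 1: 1 bumps 2 from row 1; 2 bumps 6 from row 2; 6 starts row 3. P = [[1, 3], [2], [6]], Q = [[1, 3], [2], [4]].
Insert 5: appended to row 1. P = [[1, 3, 5], [2], [6]], Q = [[1, 3, 5], [2], [4]].
Insert 4: 4 bumps 5 from row 1; 5 appends to row 2. P = [[1, 3, 4], [2, 5], [6]], Q = [[1, 3, 5], [2, 6], [4]].

So P = [[1, 3, 4], [2, 5], [6]], Q = [[1, 3, 5], [2, 6], [4]].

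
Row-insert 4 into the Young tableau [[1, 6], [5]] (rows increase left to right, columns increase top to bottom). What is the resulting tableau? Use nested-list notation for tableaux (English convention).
[[1, 4], [5, 6]]

In row 1, 4 replaces 6 (the leftmost entry greater than 4); 6 is bumped to row 2. 6 is appended to row 2. The new tableau is [[1, 4], [5, 6]].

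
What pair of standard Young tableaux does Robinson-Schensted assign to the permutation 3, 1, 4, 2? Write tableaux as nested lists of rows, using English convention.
Insert each entry of the permutation into P by Schensted row insertion, recording in Q the position of each new cell.

Insert 3: appended to row 1. P = [[3]].
Insert 1: 1 bumps 3 from row 1; 3 starts row 2. P = [[1], [3]].
Insert 4: appended to row 1. P = [[1, 4], [3]].
Insert 2: 2 bumps 4 from row 1; 4 appends to row 2. P = [[1, 2], [3, 4]].

So P = [[1, 2], [3, 4]], Q = [[1, 3], [2, 4]].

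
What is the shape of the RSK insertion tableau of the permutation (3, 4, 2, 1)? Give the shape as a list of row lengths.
Row-insert each entry into an empty tableau.

After inserting 3: P = [[3]].
After inserting 4: P = [[3, 4]].
After inserting 2: P = [[2, 4], [3]].
After inserting 1: P = [[1, 4], [2], [3]].

The final insertion tableau P = [[1, 4], [2], [3]] has shape [2, 1, 1].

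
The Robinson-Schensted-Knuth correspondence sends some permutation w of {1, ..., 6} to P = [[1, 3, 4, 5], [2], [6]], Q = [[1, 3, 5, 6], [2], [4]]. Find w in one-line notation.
6 2 3 1 4 5

Reverse RSK: for i = n, n-1, ..., 1, locate i in Q, remove the corresponding corner cell from P, and reverse-bump its entry up through P; the value ejected from row 1 is w(i).

So w = 6 2 3 1 4 5.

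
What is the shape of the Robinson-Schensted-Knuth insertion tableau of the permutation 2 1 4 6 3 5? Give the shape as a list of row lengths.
[3, 3]

RSK row insertion gives P = [[1, 3, 5], [2, 4, 6]], which has shape [3, 3].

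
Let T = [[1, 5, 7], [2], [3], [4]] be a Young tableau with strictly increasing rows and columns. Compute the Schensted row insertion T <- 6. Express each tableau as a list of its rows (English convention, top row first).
In row 1, 6 replaces 7 (the leftmost entry greater than 6); 7 is bumped to row 2. 7 is appended to row 2. The new tableau is [[1, 5, 6], [2, 7], [3], [4]].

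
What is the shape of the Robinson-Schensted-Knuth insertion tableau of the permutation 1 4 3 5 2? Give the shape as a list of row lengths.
[3, 1, 1]

Row-insert each entry into an empty tableau.

After inserting 1: P = [[1]].
After inserting 4: P = [[1, 4]].
After inserting 3: P = [[1, 3], [4]].
After inserting 5: P = [[1, 3, 5], [4]].
After inserting 2: P = [[1, 2, 5], [3], [4]].

The final insertion tableau P = [[1, 2, 5], [3], [4]] has shape [3, 1, 1].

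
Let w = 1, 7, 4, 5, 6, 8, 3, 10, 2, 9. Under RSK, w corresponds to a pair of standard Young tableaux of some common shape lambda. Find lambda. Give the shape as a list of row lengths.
RSK row insertion gives P = [[1, 2, 5, 6, 8, 9], [3, 10], [4], [7]], which has shape [6, 2, 1, 1].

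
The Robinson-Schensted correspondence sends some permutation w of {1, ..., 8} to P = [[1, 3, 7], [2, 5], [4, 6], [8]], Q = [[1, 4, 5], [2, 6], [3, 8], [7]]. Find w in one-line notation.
Reverse the RSK construction: for i from n down to 1, find the cell of Q containing i, remove the entry at that cell from P, and reverse-bump it up through P; the value ejected from row 1 is w(i).

Step i=8: Q has 8 at row 3, column 2; remove 6 from row 3 of P and reverse-bump: 6 enters row 2 and ejects 5; 5 enters row 1 and ejects 3. So w(8) = 3. P is now [[1, 5, 7], [2, 6], [4], [8]].
Step i=7: Q has 7 at row 4, column 1; remove 8 from row 4 of P and reverse-bump: 8 enters row 3 and ejects 4; 4 enters row 2 and ejects 2; 2 enters row 1 and ejects 1. So w(7) = 1. P is now [[2, 5, 7], [4, 6], [8]].
Step i=6: Q has 6 at row 2, column 2; remove 6 from row 2 of P and reverse-bump: 6 enters row 1 and ejects 5. So w(6) = 5. P is now [[2, 6, 7], [4], [8]].
Step i=5: Q has 5 at row 1, column 3; remove that cell from P, ejecting 7. So w(5) = 7. P is now [[2, 6], [4], [8]].
Step i=4: Q has 4 at row 1, column 2; remove that cell from P, ejecting 6. So w(4) = 6. P is now [[2], [4], [8]].
Step i=3: Q has 3 at row 3, column 1; remove 8 from row 3 of P and reverse-bump: 8 enters row 2 and ejects 4; 4 enters row 1 and ejects 2. So w(3) = 2. P is now [[4], [8]].
Step i=2: Q has 2 at row 2, column 1; remove 8 from row 2 of P and reverse-bump: 8 enters row 1 and ejects 4. So w(2) = 4. P is now [[8]].
Step i=1: Q has 1 at row 1, column 1; remove that cell from P, ejecting 8. So w(1) = 8. P is now [].

So w = 8 4 2 6 7 5 1 3.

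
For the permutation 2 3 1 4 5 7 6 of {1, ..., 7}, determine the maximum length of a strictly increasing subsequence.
5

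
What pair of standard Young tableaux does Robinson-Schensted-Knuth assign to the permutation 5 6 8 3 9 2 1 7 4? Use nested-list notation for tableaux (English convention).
Insert each entry of the permutation into P by Schensted row insertion, recording in Q the position of each new cell.

Insert 5: appended to row 1. P = [[5]].
Insert 6: appended to row 1. P = [[5, 6]].
Insert 8: appended to row 1. P = [[5, 6, 8]].
Insert 3: 3 bumps 5 from row 1; 5 starts row 2. P = [[3, 6, 8], [5]].
Insert 9: appended to row 1. P = [[3, 6, 8, 9], [5]].
Insert 2: 2 bumps 3 from row 1; 3 bumps 5 from row 2; 5 starts row 3. P = [[2, 6, 8, 9], [3], [5]].
Insert 1: 1 bumps 2 from row 1; 2 bumps 3 from row 2; 3 bumps 5 from row 3; 5 starts row 4. P = [[1, 6, 8, 9], [2], [3], [5]].
Insert 7: 7 bumps 8 from row 1; 8 appends to row 2. P = [[1, 6, 7, 9], [2, 8], [3], [5]].
Insert 4: 4 bumps 6 from row 1; 6 bumps 8 from row 2; 8 appends to row 3. P = [[1, 4, 7, 9], [2, 6], [3, 8], [5]].

So P = [[1, 4, 7, 9], [2, 6], [3, 8], [5]], Q = [[1, 2, 3, 5], [4, 8], [6, 9], [7]].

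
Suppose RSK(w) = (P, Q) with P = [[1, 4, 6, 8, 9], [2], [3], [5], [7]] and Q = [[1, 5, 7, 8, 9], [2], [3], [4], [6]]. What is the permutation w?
Reverse the RSK construction: for i from n down to 1, find the cell of Q containing i, remove the entry at that cell from P, and reverse-bump it up through P; the value ejected from row 1 is w(i).

Step i=9: Q has 9 at row 1, column 5; remove that cell from P, ejecting 9. So w(9) = 9. P is now [[1, 4, 6, 8], [2], [3], [5], [7]].
Step i=8: Q has 8 at row 1, column 4; remove that cell from P, ejecting 8. So w(8) = 8. P is now [[1, 4, 6], [2], [3], [5], [7]].
Step i=7: Q has 7 at row 1, column 3; remove that cell from P, ejecting 6. So w(7) = 6. P is now [[1, 4], [2], [3], [5], [7]].
Step i=6: Q has 6 at row 5, column 1; remove 7 from row 5 of P and reverse-bump: 7 enters row 4 and ejects 5; 5 enters row 3 and ejects 3; 3 enters row 2 and ejects 2; 2 enters row 1 and ejects 1. So w(6) = 1. P is now [[2, 4], [3], [5], [7]].
Step i=5: Q has 5 at row 1, column 2; remove that cell from P, ejecting 4. So w(5) = 4. P is now [[2], [3], [5], [7]].
Step i=4: Q has 4 at row 4, column 1; remove 7 from row 4 of P and reverse-bump: 7 enters row 3 and ejects 5; 5 enters row 2 and ejects 3; 3 enters row 1 and ejects 2. So w(4) = 2. P is now [[3], [5], [7]].
Step i=3: Q has 3 at row 3, column 1; remove 7 from row 3 of P and reverse-bump: 7 enters row 2 and ejects 5; 5 enters row 1 and ejects 3. So w(3) = 3. P is now [[5], [7]].
Step i=2: Q has 2 at row 2, column 1; remove 7 from row 2 of P and reverse-bump: 7 enters row 1 and ejects 5. So w(2) = 5. P is now [[7]].
Step i=1: Q has 1 at row 1, column 1; remove that cell from P, ejecting 7. So w(1) = 7. P is now [].

So w = 7 5 3 2 4 1 6 8 9.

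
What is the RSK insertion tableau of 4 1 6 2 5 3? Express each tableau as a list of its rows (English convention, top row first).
After inserting 4: P = [[4]].
After inserting 1: P = [[1], [4]].
After inserting 6: P = [[1, 6], [4]].
After inserting 2: P = [[1, 2], [4, 6]].
After inserting 5: P = [[1, 2, 5], [4, 6]].
After inserting 3: P = [[1, 2, 3], [4, 5], [6]].

So P = [[1, 2, 3], [4, 5], [6]].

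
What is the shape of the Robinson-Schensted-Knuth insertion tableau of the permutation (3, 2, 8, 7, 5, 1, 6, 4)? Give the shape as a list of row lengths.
Row-insert each entry into an empty tableau.

After inserting 3: P = [[3]].
After inserting 2: P = [[2], [3]].
After inserting 8: P = [[2, 8], [3]].
After inserting 7: P = [[2, 7], [3, 8]].
After inserting 5: P = [[2, 5], [3, 7], [8]].
After inserting 1: P = [[1, 5], [2, 7], [3], [8]].
After inserting 6: P = [[1, 5, 6], [2, 7], [3], [8]].
After inserting 4: P = [[1, 4, 6], [2, 5], [3, 7], [8]].

The final insertion tableau P = [[1, 4, 6], [2, 5], [3, 7], [8]] has shape [3, 2, 2, 1].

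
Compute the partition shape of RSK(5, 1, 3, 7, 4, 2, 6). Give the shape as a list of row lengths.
RSK row insertion gives P = [[1, 2, 4, 6], [3, 7], [5]], which has shape [4, 2, 1].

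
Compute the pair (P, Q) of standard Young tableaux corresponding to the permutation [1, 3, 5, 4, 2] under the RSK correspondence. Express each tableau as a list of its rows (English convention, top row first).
Insert each entry of the permutation into P by Schensted row insertion, recording in Q the position of each new cell.

Insert 1: appended to row 1. P = [[1]].
Insert 3: appended to row 1. P = [[1, 3]].
Insert 5: appended to row 1. P = [[1, 3, 5]].
Insert 4: 4 bumps 5 from row 1; 5 starts row 2. P = [[1, 3, 4], [5]].
Insert 2: 2 bumps 3 from row 1; 3 bumps 5 from row 2; 5 starts row 3. P = [[1, 2, 4], [3], [5]].

So P = [[1, 2, 4], [3], [5]], Q = [[1, 2, 3], [4], [5]].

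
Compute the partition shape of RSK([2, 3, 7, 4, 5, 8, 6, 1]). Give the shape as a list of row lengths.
[5, 2, 1]

Row-insert each entry into an empty tableau.

After inserting 2: P = [[2]].
After inserting 3: P = [[2, 3]].
After inserting 7: P = [[2, 3, 7]].
After inserting 4: P = [[2, 3, 4], [7]].
After inserting 5: P = [[2, 3, 4, 5], [7]].
After inserting 8: P = [[2, 3, 4, 5, 8], [7]].
After inserting 6: P = [[2, 3, 4, 5, 6], [7, 8]].
After inserting 1: P = [[1, 3, 4, 5, 6], [2, 8], [7]].

The final insertion tableau P = [[1, 3, 4, 5, 6], [2, 8], [7]] has shape [5, 2, 1].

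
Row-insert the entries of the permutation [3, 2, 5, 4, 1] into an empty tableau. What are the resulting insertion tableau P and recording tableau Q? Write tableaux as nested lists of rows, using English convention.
Insert each entry of the permutation into P by Schensted row insertion, recording in Q the position of each new cell.

Insert 3: appended to row 1. P = [[3]].
Insert 2: 2 bumps 3 from row 1; 3 starts row 2. P = [[2], [3]].
Insert 5: appended to row 1. P = [[2, 5], [3]].
Insert 4: 4 bumps 5 from row 1; 5 appends to row 2. P = [[2, 4], [3, 5]].
Insert 1: 1 bumps 2 from row 1; 2 bumps 3 from row 2; 3 starts row 3. P = [[1, 4], [2, 5], [3]].

So P = [[1, 4], [2, 5], [3]], Q = [[1, 3], [2, 4], [5]].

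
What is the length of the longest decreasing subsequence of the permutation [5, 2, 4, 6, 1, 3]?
3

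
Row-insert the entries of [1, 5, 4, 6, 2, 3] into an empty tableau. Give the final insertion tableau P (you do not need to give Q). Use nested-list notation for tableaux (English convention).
After inserting 1: P = [[1]].
After inserting 5: P = [[1, 5]].
After inserting 4: P = [[1, 4], [5]].
After inserting 6: P = [[1, 4, 6], [5]].
After inserting 2: P = [[1, 2, 6], [4], [5]].
After inserting 3: P = [[1, 2, 3], [4, 6], [5]].

So P = [[1, 2, 3], [4, 6], [5]].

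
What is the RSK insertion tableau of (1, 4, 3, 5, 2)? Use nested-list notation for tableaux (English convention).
Insert 1: appended to row 1. P = [[1]].
Insert 4: appended to row 1. P = [[1, 4]].
Insert 3: 3 bumps 4 from row 1; 4 starts row 2. P = [[1, 3], [4]].
Insert 5: appended to row 1. P = [[1, 3, 5], [4]].
Insert 2: 2 bumps 3 from row 1; 3 bumps 4 from row 2; 4 starts row 3. P = [[1, 2, 5], [3], [4]].

So P = [[1, 2, 5], [3], [4]].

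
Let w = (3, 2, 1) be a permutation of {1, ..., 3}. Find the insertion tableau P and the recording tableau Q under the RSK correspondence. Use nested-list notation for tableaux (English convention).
Insert each entry of the permutation into P by Schensted row insertion, recording in Q the position of each new cell.

Insert 3: appended to row 1. P = [[3]].
Insert 2: 2 bumps 3 from row 1; 3 starts row 2. P = [[2], [3]].
Insert 1: 1 bumps 2 from row 1; 2 bumps 3 from row 2; 3 starts row 3. P = [[1], [2], [3]].

So P = [[1], [2], [3]], Q = [[1], [2], [3]].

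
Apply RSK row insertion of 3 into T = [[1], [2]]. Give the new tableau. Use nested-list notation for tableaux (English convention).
[[1, 3], [2]]

3 is larger than every entry of row 1, so it is appended to row 1. The new tableau is [[1, 3], [2]].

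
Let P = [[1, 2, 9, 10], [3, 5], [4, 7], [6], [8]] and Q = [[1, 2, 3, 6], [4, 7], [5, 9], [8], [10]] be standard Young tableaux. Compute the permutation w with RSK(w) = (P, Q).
6 8 9 7 4 10 5 1 3 2

Reverse the RSK construction: for i from n down to 1, find the cell of Q containing i, remove the entry at that cell from P, and reverse-bump it up through P; the value ejected from row 1 is w(i).

Step i=10: Q has 10 at row 5, column 1; remove 8 from row 5 of P and reverse-bump: 8 enters row 4 and ejects 6; 6 enters row 3 and ejects 4; 4 enters row 2 and ejects 3; 3 enters row 1 and ejects 2. So w(10) = 2. P is now [[1, 3, 9, 10], [4, 5], [6, 7], [8]].
Step i=9: Q has 9 at row 3, column 2; remove 7 from row 3 of P and reverse-bump: 7 enters row 2 and ejects 5; 5 enters row 1 and ejects 3. So w(9) = 3. P is now [[1, 5, 9, 10], [4, 7], [6], [8]].
Step i=8: Q has 8 at row 4, column 1; remove 8 from row 4 of P and reverse-bump: 8 enters row 3 and ejects 6; 6 enters row 2 and ejects 4; 4 enters row 1 and ejects 1. So w(8) = 1. P is now [[4, 5, 9, 10], [6, 7], [8]].
Step i=7: Q has 7 at row 2, column 2; remove 7 from row 2 of P and reverse-bump: 7 enters row 1 and ejects 5. So w(7) = 5. P is now [[4, 7, 9, 10], [6], [8]].
Step i=6: Q has 6 at row 1, column 4; remove that cell from P, ejecting 10. So w(6) = 10. P is now [[4, 7, 9], [6], [8]].
Step i=5: Q has 5 at row 3, column 1; remove 8 from row 3 of P and reverse-bump: 8 enters row 2 and ejects 6; 6 enters row 1 and ejects 4. So w(5) = 4. P is now [[6, 7, 9], [8]].
Step i=4: Q has 4 at row 2, column 1; remove 8 from row 2 of P and reverse-bump: 8 enters row 1 and ejects 7. So w(4) = 7. P is now [[6, 8, 9]].
Step i=3: Q has 3 at row 1, column 3; remove that cell from P, ejecting 9. So w(3) = 9. P is now [[6, 8]].
Step i=2: Q has 2 at row 1, column 2; remove that cell from P, ejecting 8. So w(2) = 8. P is now [[6]].
Step i=1: Q has 1 at row 1, column 1; remove that cell from P, ejecting 6. So w(1) = 6. P is now [].

So w = 6 8 9 7 4 10 5 1 3 2.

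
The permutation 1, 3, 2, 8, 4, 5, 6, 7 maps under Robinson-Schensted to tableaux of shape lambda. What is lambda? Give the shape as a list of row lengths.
Row-insert each entry into an empty tableau.

After inserting 1: P = [[1]].
After inserting 3: P = [[1, 3]].
After inserting 2: P = [[1, 2], [3]].
After inserting 8: P = [[1, 2, 8], [3]].
After inserting 4: P = [[1, 2, 4], [3, 8]].
After inserting 5: P = [[1, 2, 4, 5], [3, 8]].
After inserting 6: P = [[1, 2, 4, 5, 6], [3, 8]].
After inserting 7: P = [[1, 2, 4, 5, 6, 7], [3, 8]].

The final insertion tableau P = [[1, 2, 4, 5, 6, 7], [3, 8]] has shape [6, 2].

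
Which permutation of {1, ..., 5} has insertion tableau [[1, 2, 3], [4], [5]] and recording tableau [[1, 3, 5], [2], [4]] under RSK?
Reverse the RSK construction: for i from n down to 1, find the cell of Q containing i, remove the entry at that cell from P, and reverse-bump it up through P; the value ejected from row 1 is w(i).

Step i=5: Q has 5 at row 1, column 3; remove that cell from P, ejecting 3. So w(5) = 3. P is now [[1, 2], [4], [5]].
Step i=4: Q has 4 at row 3, column 1; remove 5 from row 3 of P and reverse-bump: 5 enters row 2 and ejects 4; 4 enters row 1 and ejects 2. So w(4) = 2. P is now [[1, 4], [5]].
Step i=3: Q has 3 at row 1, column 2; remove that cell from P, ejecting 4. So w(3) = 4. P is now [[1], [5]].
Step i=2: Q has 2 at row 2, column 1; remove 5 from row 2 of P and reverse-bump: 5 enters row 1 and ejects 1. So w(2) = 1. P is now [[5]].
Step i=1: Q has 1 at row 1, column 1; remove that cell from P, ejecting 5. So w(1) = 5. P is now [].

So w = 5 1 4 2 3.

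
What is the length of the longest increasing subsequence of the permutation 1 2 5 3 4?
4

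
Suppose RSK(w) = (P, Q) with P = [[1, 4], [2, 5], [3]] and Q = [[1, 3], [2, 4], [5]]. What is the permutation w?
3 2 5 4 1

Reverse the RSK construction: for i from n down to 1, find the cell of Q containing i, remove the entry at that cell from P, and reverse-bump it up through P; the value ejected from row 1 is w(i).

Step i=5: Q has 5 at row 3, column 1; remove 3 from row 3 of P and reverse-bump: 3 enters row 2 and ejects 2; 2 enters row 1 and ejects 1. So w(5) = 1. P is now [[2, 4], [3, 5]].
Step i=4: Q has 4 at row 2, column 2; remove 5 from row 2 of P and reverse-bump: 5 enters row 1 and ejects 4. So w(4) = 4. P is now [[2, 5], [3]].
Step i=3: Q has 3 at row 1, column 2; remove that cell from P, ejecting 5. So w(3) = 5. P is now [[2], [3]].
Step i=2: Q has 2 at row 2, column 1; remove 3 from row 2 of P and reverse-bump: 3 enters row 1 and ejects 2. So w(2) = 2. P is now [[3]].
Step i=1: Q has 1 at row 1, column 1; remove that cell from P, ejecting 3. So w(1) = 3. P is now [].

So w = 3 2 5 4 1.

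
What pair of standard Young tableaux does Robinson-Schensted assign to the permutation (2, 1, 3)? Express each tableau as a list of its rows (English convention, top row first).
P = [[1, 3], [2]], Q = [[1, 3], [2]]

Insert each entry of the permutation into P by Schensted row insertion, recording in Q the position of each new cell.

Insert 2: appended to row 1. P = [[2]], Q = [[1]].
Insert 1: 1 bumps 2 from row 1; 2 starts row 2. P = [[1], [2]], Q = [[1], [2]].
Insert 3: appended to row 1. P = [[1, 3], [2]], Q = [[1, 3], [2]].

So P = [[1, 3], [2]], Q = [[1, 3], [2]].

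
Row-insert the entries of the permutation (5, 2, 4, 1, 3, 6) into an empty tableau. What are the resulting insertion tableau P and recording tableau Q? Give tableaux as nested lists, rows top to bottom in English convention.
P = [[1, 3, 6], [2, 4], [5]], Q = [[1, 3, 6], [2, 5], [4]]

Insert each entry of the permutation into P by Schensted row insertion, recording in Q the position of each new cell.

Insert 5: appended to row 1. P = [[5]].
Insert 2: 2 bumps 5 from row 1; 5 starts row 2. P = [[2], [5]].
Insert 4: appended to row 1. P = [[2, 4], [5]].
Insert 1: 1 bumps 2 from row 1; 2 bumps 5 from row 2; 5 starts row 3. P = [[1, 4], [2], [5]].
Insert 3: 3 bumps 4 from row 1; 4 appends to row 2. P = [[1, 3], [2, 4], [5]].
Insert 6: appended to row 1. P = [[1, 3, 6], [2, 4], [5]].

So P = [[1, 3, 6], [2, 4], [5]], Q = [[1, 3, 6], [2, 5], [4]].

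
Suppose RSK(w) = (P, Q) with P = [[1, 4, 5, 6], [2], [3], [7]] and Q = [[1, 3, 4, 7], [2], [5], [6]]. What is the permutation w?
Reverse RSK: for i = n, n-1, ..., 1, locate i in Q, remove the corresponding corner cell from P, and reverse-bump its entry up through P; the value ejected from row 1 is w(i).

So w = 7 3 4 5 2 1 6.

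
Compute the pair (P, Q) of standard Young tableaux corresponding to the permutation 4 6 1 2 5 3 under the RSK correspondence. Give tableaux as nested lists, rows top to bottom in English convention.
Insert each entry of the permutation into P by Schensted row insertion, recording in Q the position of each new cell.

Insert 4: appended to row 1. P = [[4]].
Insert 6: appended to row 1. P = [[4, 6]].
Insert 1: 1 bumps 4 from row 1; 4 starts row 2. P = [[1, 6], [4]].
Insert 2: 2 bumps 6 from row 1; 6 appends to row 2. P = [[1, 2], [4, 6]].
Insert 5: appended to row 1. P = [[1, 2, 5], [4, 6]].
Insert 3: 3 bumps 5 from row 1; 5 bumps 6 from row 2; 6 starts row 3. P = [[1, 2, 3], [4, 5], [6]].

So P = [[1, 2, 3], [4, 5], [6]], Q = [[1, 2, 5], [3, 4], [6]].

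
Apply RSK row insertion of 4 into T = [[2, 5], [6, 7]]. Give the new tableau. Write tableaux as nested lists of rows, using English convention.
[[2, 4], [5, 7], [6]]

In row 1, 4 replaces 5 (the leftmost entry greater than 4); 5 is bumped to row 2. In row 2, 5 replaces 6 (the leftmost entry greater than 5); 6 is bumped to row 3. 6 starts a new row 3. The new tableau is [[2, 4], [5, 7], [6]].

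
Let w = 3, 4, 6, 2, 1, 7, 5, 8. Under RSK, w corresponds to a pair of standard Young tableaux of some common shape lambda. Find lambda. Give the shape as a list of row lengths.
[5, 2, 1]

Row-insert each entry into an empty tableau.

After inserting 3: P = [[3]].
After inserting 4: P = [[3, 4]].
After inserting 6: P = [[3, 4, 6]].
After inserting 2: P = [[2, 4, 6], [3]].
After inserting 1: P = [[1, 4, 6], [2], [3]].
After inserting 7: P = [[1, 4, 6, 7], [2], [3]].
After inserting 5: P = [[1, 4, 5, 7], [2, 6], [3]].
After inserting 8: P = [[1, 4, 5, 7, 8], [2, 6], [3]].

The final insertion tableau P = [[1, 4, 5, 7, 8], [2, 6], [3]] has shape [5, 2, 1].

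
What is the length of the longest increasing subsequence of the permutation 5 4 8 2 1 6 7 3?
3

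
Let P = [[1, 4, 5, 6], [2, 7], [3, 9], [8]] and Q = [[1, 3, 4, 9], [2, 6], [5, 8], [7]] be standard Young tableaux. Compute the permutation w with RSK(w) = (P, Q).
Reverse the RSK construction: for i from n down to 1, find the cell of Q containing i, remove the entry at that cell from P, and reverse-bump it up through P; the value ejected from row 1 is w(i).

Step i=9: Q has 9 at row 1, column 4; remove that cell from P, ejecting 6. So w(9) = 6. P is now [[1, 4, 5], [2, 7], [3, 9], [8]].
Step i=8: Q has 8 at row 3, column 2; remove 9 from row 3 of P and reverse-bump: 9 enters row 2 and ejects 7; 7 enters row 1 and ejects 5. So w(8) = 5. P is now [[1, 4, 7], [2, 9], [3], [8]].
Step i=7: Q has 7 at row 4, column 1; remove 8 from row 4 of P and reverse-bump: 8 enters row 3 and ejects 3; 3 enters row 2 and ejects 2; 2 enters row 1 and ejects 1. So w(7) = 1. P is now [[2, 4, 7], [3, 9], [8]].
Step i=6: Q has 6 at row 2, column 2; remove 9 from row 2 of P and reverse-bump: 9 enters row 1 and ejects 7. So w(6) = 7. P is now [[2, 4, 9], [3], [8]].
Step i=5: Q has 5 at row 3, column 1; remove 8 from row 3 of P and reverse-bump: 8 enters row 2 and ejects 3; 3 enters row 1 and ejects 2. So w(5) = 2. P is now [[3, 4, 9], [8]].
Step i=4: Q has 4 at row 1, column 3; remove that cell from P, ejecting 9. So w(4) = 9. P is now [[3, 4], [8]].
Step i=3: Q has 3 at row 1, column 2; remove that cell from P, ejecting 4. So w(3) = 4. P is now [[3], [8]].
Step i=2: Q has 2 at row 2, column 1; remove 8 from row 2 of P and reverse-bump: 8 enters row 1 and ejects 3. So w(2) = 3. P is now [[8]].
Step i=1: Q has 1 at row 1, column 1; remove that cell from P, ejecting 8. So w(1) = 8. P is now [].

So w = 8 3 4 9 2 7 1 5 6.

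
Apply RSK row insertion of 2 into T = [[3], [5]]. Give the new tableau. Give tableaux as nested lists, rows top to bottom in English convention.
[[2], [3], [5]]

In row 1, 2 replaces 3 (the leftmost entry greater than 2); 3 is bumped to row 2. In row 2, 3 replaces 5 (the leftmost entry greater than 3); 5 is bumped to row 3. 5 starts a new row 3. The new tableau is [[2], [3], [5]].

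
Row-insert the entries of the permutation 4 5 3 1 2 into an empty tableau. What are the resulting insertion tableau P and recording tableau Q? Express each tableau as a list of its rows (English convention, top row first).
P = [[1, 2], [3, 5], [4]], Q = [[1, 2], [3, 5], [4]]

Insert each entry of the permutation into P by Schensted row insertion, recording in Q the position of each new cell.

After inserting 4: P = [[4]].
After inserting 5: P = [[4, 5]].
After inserting 3: P = [[3, 5], [4]].
After inserting 1: P = [[1, 5], [3], [4]].
After inserting 2: P = [[1, 2], [3, 5], [4]].

So P = [[1, 2], [3, 5], [4]], Q = [[1, 2], [3, 5], [4]].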